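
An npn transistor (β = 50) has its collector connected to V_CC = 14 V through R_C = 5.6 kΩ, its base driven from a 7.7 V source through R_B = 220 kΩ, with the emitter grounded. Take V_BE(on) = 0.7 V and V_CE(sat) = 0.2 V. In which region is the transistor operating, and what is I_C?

active; I_C ≈ 1.6 mA

Assume active. Base-emitter loop: I_B = (V_BB − V_BE)/R_B = (7.7 − 0.7)/220 = 0.0318 mA.
I_C = β·I_B = 50×0.0318 = 1.59 mA.
V_CE = V_CC − I_C·R_C = 14 − 1.59×5.6 = 5.09 V > V_CE(sat), so the active-region assumption holds.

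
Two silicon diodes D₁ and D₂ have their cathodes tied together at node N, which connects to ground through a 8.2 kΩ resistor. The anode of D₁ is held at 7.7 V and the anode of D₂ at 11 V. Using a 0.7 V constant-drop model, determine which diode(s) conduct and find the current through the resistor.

Assume both conduct. Then node N would need to be at both 7.7−0.7 = 7 V and 11−0.7 = 10.3 V, which is impossible.
Assume only D₂ conducts: V_N = 11 − 0.7 = 10.3 V, so I_R = 10.3/8.2 = 1.26 mA.
Check D₁: its anode-to-cathode voltage is 7.7 − 10.3 = -2.6 V < 0.7 V, so it is off. The assumption is consistent.

Only D₂ conducts; I_R ≈ 1.3 mA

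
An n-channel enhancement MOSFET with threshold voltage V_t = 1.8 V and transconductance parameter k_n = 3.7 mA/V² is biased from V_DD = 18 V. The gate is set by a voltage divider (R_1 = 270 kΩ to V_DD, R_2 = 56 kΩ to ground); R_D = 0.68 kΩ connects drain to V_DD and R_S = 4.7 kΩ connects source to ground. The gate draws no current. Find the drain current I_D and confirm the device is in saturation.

I_D ≈ 0.2 mA

V_G = V_DD·R_2/(R_1+R_2) = 18×56/326 = 3.09 V.
Assume saturation: I_D = (k_n/2)(V_GS − V_t)² with V_GS = V_G − I_D·R_S = 3.09 − 4.7·I_D.
Substituting gives 40.9·I_D² − 23.5·I_D + 3.09 = 0, with roots I_D = 0.204 or 0.37 mA.
The root I_D = 0.37 mA gives V_GS = 1.35 V ≤ V_t, so take I_D = 0.204 mA.
Then V_GS = 2.13 V and V_DS = V_DD − I_D(R_D+R_S) = 18 − 0.204×5.38 = 16.9 V.
Saturation requires V_DS ≥ V_GS − V_t = 0.332 V; 16.9 ≥ 0.332 ✓.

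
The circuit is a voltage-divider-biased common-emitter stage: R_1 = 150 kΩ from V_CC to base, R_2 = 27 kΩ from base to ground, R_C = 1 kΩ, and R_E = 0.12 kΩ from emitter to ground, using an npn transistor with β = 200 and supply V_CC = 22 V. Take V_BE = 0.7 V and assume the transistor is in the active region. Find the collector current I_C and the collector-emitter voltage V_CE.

Thevenize the base divider: V_Th = V_CC·R_2/(R_1+R_2) = 22×27/177 = 3.36 V, R_Th = R_1‖R_2 = 22.9 kΩ.
Base-emitter loop: V_Th = I_B·R_Th + V_BE + (β+1)I_B·R_E, so I_B = (3.36 − 0.7) / (22.9 + 201×0.12) = 0.0565 mA.
I_C = β·I_B = 200×0.0565 = 11.3 mA, and I_E = (β+1)I_B = 11.4 mA.
V_CE = V_CC − I_C·R_C − I_E·R_E = 22 − 11.3×1 − 11.4×0.12 = 9.34 V.
V_CE = 9.34 V > 0.2 V confirms active-region operation.

I_C ≈ 11 mA, V_CE ≈ 9.3 V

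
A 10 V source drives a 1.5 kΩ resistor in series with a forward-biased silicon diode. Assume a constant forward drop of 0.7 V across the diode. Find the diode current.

I ≈ 6.2 mA

KVL around the loop: 10 = V_D + I·R = 0.7 + I × 1.5 kΩ.
So I = (10 − 0.7) / 1.5 kΩ = 9.3 / 1.5 = 6.2 mA.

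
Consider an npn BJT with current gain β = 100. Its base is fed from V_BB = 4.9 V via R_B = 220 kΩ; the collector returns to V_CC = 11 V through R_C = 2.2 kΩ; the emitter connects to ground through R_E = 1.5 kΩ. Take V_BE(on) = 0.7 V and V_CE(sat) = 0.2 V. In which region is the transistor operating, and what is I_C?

Assume active. Base-emitter loop: I_B = (V_BB − V_BE)/(R_B + (β+1)R_E) = (4.9 − 0.7)/(220 + 101×1.5) = 0.0113 mA.
I_C = β·I_B = 100×0.0113 = 1.13 mA.
V_CE = V_CC − I_C·R_C − I_E·R_E = 11 − 1.13×2.2 − 1.14×1.5 = 6.8 V > V_CE(sat), so the active-region assumption holds.

active; I_C ≈ 1.1 mA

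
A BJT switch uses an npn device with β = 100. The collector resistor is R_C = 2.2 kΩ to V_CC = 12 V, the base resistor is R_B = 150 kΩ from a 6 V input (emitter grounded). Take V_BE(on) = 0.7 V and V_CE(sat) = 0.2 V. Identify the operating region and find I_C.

Assume active. Base-emitter loop: I_B = (V_BB − V_BE)/R_B = (6 − 0.7)/150 = 0.0353 mA.
I_C = β·I_B = 100×0.0353 = 3.53 mA.
V_CE = V_CC − I_C·R_C = 12 − 3.53×2.2 = 4.23 V > V_CE(sat), so the active-region assumption holds.

active; I_C ≈ 3.5 mA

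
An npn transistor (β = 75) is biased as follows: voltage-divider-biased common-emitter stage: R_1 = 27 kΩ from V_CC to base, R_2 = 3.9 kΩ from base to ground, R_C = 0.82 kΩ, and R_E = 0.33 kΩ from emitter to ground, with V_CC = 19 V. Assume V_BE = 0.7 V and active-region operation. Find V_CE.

Thevenize the base divider: V_Th = V_CC·R_2/(R_1+R_2) = 19×3.9/30.9 = 2.4 V, R_Th = R_1‖R_2 = 3.41 kΩ.
Base-emitter loop: V_Th = I_B·R_Th + V_BE + (β+1)I_B·R_E, so I_B = (2.4 − 0.7) / (3.41 + 76×0.33) = 0.0596 mA.
I_C = β·I_B = 75×0.0596 = 4.47 mA, and I_E = (β+1)I_B = 4.53 mA.
V_CE = V_CC − I_C·R_C − I_E·R_E = 19 − 4.47×0.82 − 4.53×0.33 = 13.8 V.
V_CE = 13.8 V > 0.2 V confirms active-region operation.

V_CE ≈ 14 V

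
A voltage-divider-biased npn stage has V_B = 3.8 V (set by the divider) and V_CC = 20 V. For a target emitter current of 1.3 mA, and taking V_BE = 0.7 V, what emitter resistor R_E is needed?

V_E = V_B − V_BE = 3.8 − 0.7 = 3.1 V.
R_E = V_E / I_E = 3.1 / 1.3 = 2.38 kΩ.

R_E ≈ 2.4 kΩ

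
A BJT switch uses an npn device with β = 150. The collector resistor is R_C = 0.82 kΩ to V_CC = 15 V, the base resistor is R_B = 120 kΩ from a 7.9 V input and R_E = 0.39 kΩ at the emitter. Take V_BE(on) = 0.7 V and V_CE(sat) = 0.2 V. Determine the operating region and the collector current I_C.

active; I_C ≈ 6 mA

Assume active. Base-emitter loop: I_B = (V_BB − V_BE)/(R_B + (β+1)R_E) = (7.9 − 0.7)/(120 + 151×0.39) = 0.0402 mA.
I_C = β·I_B = 150×0.0402 = 6.04 mA.
V_CE = V_CC − I_C·R_C − I_E·R_E = 15 − 6.04×0.82 − 6.08×0.39 = 7.68 V > V_CE(sat), so the active-region assumption holds.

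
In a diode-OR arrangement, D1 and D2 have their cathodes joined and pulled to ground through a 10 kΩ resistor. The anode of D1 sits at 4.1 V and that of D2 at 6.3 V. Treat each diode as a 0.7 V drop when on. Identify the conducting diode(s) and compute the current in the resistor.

Only D2 conducts; I_R ≈ 0.56 mA

Assume both conduct. Then node N would need to be at both 4.1−0.7 = 3.4 V and 6.3−0.7 = 5.6 V, which is impossible.
Assume only D2 conducts: V_N = 6.3 − 0.7 = 5.6 V, so I_R = 5.6/10 = 0.56 mA.
Check D1: its anode-to-cathode voltage is 4.1 − 5.6 = -1.5 V < 0.7 V, so it is off. The assumption is consistent.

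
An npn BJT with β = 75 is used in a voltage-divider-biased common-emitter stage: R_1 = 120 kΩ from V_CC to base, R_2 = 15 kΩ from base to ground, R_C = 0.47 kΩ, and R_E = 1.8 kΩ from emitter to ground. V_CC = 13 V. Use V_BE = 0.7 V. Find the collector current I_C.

I_C ≈ 0.37 mA

Thevenize the base divider: V_Th = V_CC·R_2/(R_1+R_2) = 13×15/135 = 1.44 V, R_Th = R_1‖R_2 = 13.3 kΩ.
Base-emitter loop: V_Th = I_B·R_Th + V_BE + (β+1)I_B·R_E, so I_B = (1.44 − 0.7) / (13.3 + 76×1.8) = 0.00496 mA.
I_C = β·I_B = 75×0.00496 = 0.372 mA, and I_E = (β+1)I_B = 0.377 mA.
V_CE = V_CC − I_C·R_C − I_E·R_E = 13 − 0.372×0.47 − 0.377×1.8 = 12.1 V.
V_CE = 12.1 V > 0.2 V confirms active-region operation.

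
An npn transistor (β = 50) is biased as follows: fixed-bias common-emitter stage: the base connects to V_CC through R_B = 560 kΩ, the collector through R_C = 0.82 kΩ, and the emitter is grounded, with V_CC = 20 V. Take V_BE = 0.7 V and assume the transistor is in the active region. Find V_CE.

V_CE ≈ 19 V

Base loop: V_CC = I_B·R_B + V_BE, so I_B = (20 − 0.7)/560 kΩ = 0.0345 mA.
In the active region I_C = β·I_B = 50 × 0.0345 = 1.72 mA.
Collector loop: V_CE = V_CC − I_C·R_C = 20 − 1.72×0.82 = 18.6 V.
Since V_CE = 18.6 V > V_CE(sat) ≈ 0.2 V, the transistor is in the active region as assumed.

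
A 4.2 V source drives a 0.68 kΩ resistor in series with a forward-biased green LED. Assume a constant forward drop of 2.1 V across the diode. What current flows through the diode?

I ≈ 3.1 mA

KVL around the loop: 4.2 = V_D + I·R = 2.1 + I × 0.68 kΩ.
So I = (4.2 − 2.1) / 0.68 kΩ = 2.1 / 0.68 = 3.09 mA.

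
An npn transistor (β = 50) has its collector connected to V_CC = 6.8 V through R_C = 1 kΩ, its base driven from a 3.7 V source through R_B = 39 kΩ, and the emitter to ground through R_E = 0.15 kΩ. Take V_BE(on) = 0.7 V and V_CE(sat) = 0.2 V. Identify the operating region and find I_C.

active; I_C ≈ 3.2 mA

Assume active. Base-emitter loop: I_B = (V_BB − V_BE)/(R_B + (β+1)R_E) = (3.7 − 0.7)/(39 + 51×0.15) = 0.0643 mA.
I_C = β·I_B = 50×0.0643 = 3.22 mA.
V_CE = V_CC − I_C·R_C − I_E·R_E = 6.8 − 3.22×1 − 3.28×0.15 = 3.09 V > V_CE(sat), so the active-region assumption holds.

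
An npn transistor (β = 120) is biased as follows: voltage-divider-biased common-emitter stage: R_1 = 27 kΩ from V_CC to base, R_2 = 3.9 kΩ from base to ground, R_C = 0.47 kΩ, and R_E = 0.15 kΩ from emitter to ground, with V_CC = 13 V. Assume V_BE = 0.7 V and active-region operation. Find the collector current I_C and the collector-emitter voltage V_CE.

Thevenize the base divider: V_Th = V_CC·R_2/(R_1+R_2) = 13×3.9/30.9 = 1.64 V, R_Th = R_1‖R_2 = 3.41 kΩ.
Base-emitter loop: V_Th = I_B·R_Th + V_BE + (β+1)I_B·R_E, so I_B = (1.64 − 0.7) / (3.41 + 121×0.15) = 0.0436 mA.
I_C = β·I_B = 120×0.0436 = 5.24 mA, and I_E = (β+1)I_B = 5.28 mA.
V_CE = V_CC − I_C·R_C − I_E·R_E = 13 − 5.24×0.47 − 5.28×0.15 = 9.75 V.
V_CE = 9.75 V > 0.2 V confirms active-region operation.

I_C ≈ 5.2 mA, V_CE ≈ 9.7 V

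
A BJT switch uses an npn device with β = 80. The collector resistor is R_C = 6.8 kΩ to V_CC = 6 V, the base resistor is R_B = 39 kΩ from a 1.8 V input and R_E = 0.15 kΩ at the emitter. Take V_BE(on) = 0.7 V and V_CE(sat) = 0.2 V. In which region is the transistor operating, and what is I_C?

Assume active: I_B = (1.8 − 0.7)/(39 + 81×0.15) = 0.0215 mA, I_C = β·I_B = 1.72 mA.
Then V_CE = 6 − 1.72×6.8 − 1.74×0.15 = -5.96 V < 0.2 V — the active assumption fails.
Re-solve with V_CE = 0.2 V. KCL at the emitter: V_E/R_E = (V_BB−0.7−V_E)/R_B + (V_CC−0.2−V_E)/R_C, giving V_E = 0.129 V.
I_C = (V_CC − 0.2 − V_E)/R_C = (5.8 − 0.129)/6.8 = 0.834 mA.
Check: I_B = (1.1 − 0.129)/39 = 0.0249 mA, and β·I_B = 1.99 mA > I_C, confirming saturation.

saturation; I_C ≈ 0.83 mA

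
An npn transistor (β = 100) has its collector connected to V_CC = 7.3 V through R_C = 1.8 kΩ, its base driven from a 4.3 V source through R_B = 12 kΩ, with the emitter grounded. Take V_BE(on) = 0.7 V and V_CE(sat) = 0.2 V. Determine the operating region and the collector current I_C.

saturation; I_C ≈ 3.9 mA

Assume active: I_B = (4.3 − 0.7)/12 = 0.3 mA, giving I_C = β·I_B = 30 mA.
But then V_CE = 7.3 − 30×1.8 = -46.7 V < V_CE(sat) = 0.2 V — impossible in the active region.
So the transistor is saturated. With V_CE = 0.2 V, I_C = (V_CC − 0.2)/R_C = 7.1/1.8 = 3.94 mA.
Check: β·I_B = 30 mA > I_C = 3.94 mA, confirming saturation.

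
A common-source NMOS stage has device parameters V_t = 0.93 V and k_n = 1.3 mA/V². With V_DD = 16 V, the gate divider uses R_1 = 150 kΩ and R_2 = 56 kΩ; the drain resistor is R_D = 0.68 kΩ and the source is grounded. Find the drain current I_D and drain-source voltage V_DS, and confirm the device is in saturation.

I_D ≈ 7.6 mA, V_DS ≈ 11 V

V_G = V_DD·R_2/(R_1+R_2) = 16×56/206 = 4.35 V. With the source grounded, V_GS = V_G = 4.35 V.
Assume saturation: I_D = (k_n/2)(V_GS − V_t)² = (1.3/2)×(4.35 − 0.93)² = 0.65×3.42² = 7.6 mA.
V_DS = V_DD − I_D·R_D = 16 − 7.6×0.68 = 10.8 V.
Saturation requires V_DS ≥ V_GS − V_t = 3.42 V; 10.8 ≥ 3.42 ✓.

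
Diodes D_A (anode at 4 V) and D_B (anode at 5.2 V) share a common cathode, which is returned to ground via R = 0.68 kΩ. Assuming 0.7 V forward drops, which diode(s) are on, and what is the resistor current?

Assume both conduct. Then node N would need to be at both 4−0.7 = 3.3 V and 5.2−0.7 = 4.5 V, which is impossible.
Assume only D_B conducts: V_N = 5.2 − 0.7 = 4.5 V, so I_R = 4.5/0.68 = 6.62 mA.
Check D_A: its anode-to-cathode voltage is 4 − 4.5 = -0.5 V < 0.7 V, so it is off. The assumption is consistent.

Only D_B conducts; I_R ≈ 6.6 mA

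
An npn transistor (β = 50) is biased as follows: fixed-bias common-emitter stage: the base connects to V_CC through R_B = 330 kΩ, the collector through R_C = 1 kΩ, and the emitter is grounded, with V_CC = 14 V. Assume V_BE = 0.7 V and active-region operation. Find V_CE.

Base loop: V_CC = I_B·R_B + V_BE, so I_B = (14 − 0.7)/330 kΩ = 0.0403 mA.
In the active region I_C = β·I_B = 50 × 0.0403 = 2.02 mA.
Collector loop: V_CE = V_CC − I_C·R_C = 14 − 2.02×1 = 12 V.
Since V_CE = 12 V > V_CE(sat) ≈ 0.2 V, the transistor is in the active region as assumed.

V_CE ≈ 12 V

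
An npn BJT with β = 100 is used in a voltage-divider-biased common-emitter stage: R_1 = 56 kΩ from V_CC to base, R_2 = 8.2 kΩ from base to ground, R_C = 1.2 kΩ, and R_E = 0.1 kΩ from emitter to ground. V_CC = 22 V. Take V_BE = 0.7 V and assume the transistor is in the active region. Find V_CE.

V_CE ≈ 6.1 V

Thevenize the base divider: V_Th = V_CC·R_2/(R_1+R_2) = 22×8.2/64.2 = 2.81 V, R_Th = R_1‖R_2 = 7.15 kΩ.
Base-emitter loop: V_Th = I_B·R_Th + V_BE + (β+1)I_B·R_E, so I_B = (2.81 − 0.7) / (7.15 + 101×0.1) = 0.122 mA.
I_C = β·I_B = 100×0.122 = 12.2 mA, and I_E = (β+1)I_B = 12.4 mA.
V_CE = V_CC − I_C·R_C − I_E·R_E = 22 − 12.2×1.2 − 12.4×0.1 = 6.09 V.
V_CE = 6.09 V > 0.2 V confirms active-region operation.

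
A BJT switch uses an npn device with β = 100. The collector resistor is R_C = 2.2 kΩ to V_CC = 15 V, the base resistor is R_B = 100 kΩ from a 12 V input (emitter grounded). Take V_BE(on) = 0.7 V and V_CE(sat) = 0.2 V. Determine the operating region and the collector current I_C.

Assume active: I_B = (12 − 0.7)/100 = 0.113 mA, giving I_C = β·I_B = 11.3 mA.
But then V_CE = 15 − 11.3×2.2 = -9.86 V < V_CE(sat) = 0.2 V — impossible in the active region.
So the transistor is saturated. With V_CE = 0.2 V, I_C = (V_CC − 0.2)/R_C = 14.8/2.2 = 6.73 mA.
Check: β·I_B = 11.3 mA > I_C = 6.73 mA, confirming saturation.

saturation; I_C ≈ 6.7 mA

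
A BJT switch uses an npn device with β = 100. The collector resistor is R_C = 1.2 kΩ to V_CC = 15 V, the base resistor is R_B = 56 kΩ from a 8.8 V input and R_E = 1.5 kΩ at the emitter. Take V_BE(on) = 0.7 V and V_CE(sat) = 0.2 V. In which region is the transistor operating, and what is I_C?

active; I_C ≈ 3.9 mA

Assume active. Base-emitter loop: I_B = (V_BB − V_BE)/(R_B + (β+1)R_E) = (8.8 − 0.7)/(56 + 101×1.5) = 0.039 mA.
I_C = β·I_B = 100×0.039 = 3.9 mA.
V_CE = V_CC − I_C·R_C − I_E·R_E = 15 − 3.9×1.2 − 3.94×1.5 = 4.4 V > V_CE(sat), so the active-region assumption holds.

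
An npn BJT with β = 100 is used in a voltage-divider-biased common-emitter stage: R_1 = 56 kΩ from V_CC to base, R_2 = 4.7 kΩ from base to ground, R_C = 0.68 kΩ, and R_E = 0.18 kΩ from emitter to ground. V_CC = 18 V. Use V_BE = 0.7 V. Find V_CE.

V_CE ≈ 15 V

Thevenize the base divider: V_Th = V_CC·R_2/(R_1+R_2) = 18×4.7/60.7 = 1.39 V, R_Th = R_1‖R_2 = 4.34 kΩ.
Base-emitter loop: V_Th = I_B·R_Th + V_BE + (β+1)I_B·R_E, so I_B = (1.39 − 0.7) / (4.34 + 101×0.18) = 0.0308 mA.
I_C = β·I_B = 100×0.0308 = 3.08 mA, and I_E = (β+1)I_B = 3.11 mA.
V_CE = V_CC − I_C·R_C − I_E·R_E = 18 − 3.08×0.68 − 3.11×0.18 = 15.3 V.
V_CE = 15.3 V > 0.2 V confirms active-region operation.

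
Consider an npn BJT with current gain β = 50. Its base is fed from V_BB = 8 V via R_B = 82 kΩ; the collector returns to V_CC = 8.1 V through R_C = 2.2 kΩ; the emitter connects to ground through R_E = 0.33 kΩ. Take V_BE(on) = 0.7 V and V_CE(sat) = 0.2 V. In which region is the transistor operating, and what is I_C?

saturation; I_C ≈ 3.1 mA

Assume active: I_B = (8 − 0.7)/(82 + 51×0.33) = 0.0739 mA, I_C = β·I_B = 3.69 mA.
Then V_CE = 8.1 − 3.69×2.2 − 3.77×0.33 = -1.27 V < 0.2 V — the active assumption fails.
Re-solve with V_CE = 0.2 V. KCL at the emitter: V_E/R_E = (V_BB−0.7−V_E)/R_B + (V_CC−0.2−V_E)/R_C, giving V_E = 1.05 V.
I_C = (V_CC − 0.2 − V_E)/R_C = (7.9 − 1.05)/2.2 = 3.11 mA.
Check: I_B = (7.3 − 1.05)/82 = 0.0762 mA, and β·I_B = 3.81 mA > I_C, confirming saturation.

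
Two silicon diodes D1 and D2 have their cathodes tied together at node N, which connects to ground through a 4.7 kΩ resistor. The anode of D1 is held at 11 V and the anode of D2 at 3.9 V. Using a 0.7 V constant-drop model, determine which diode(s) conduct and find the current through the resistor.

Only D1 conducts; I_R ≈ 2.2 mA

Assume both conduct. Then node N would need to be at both 11−0.7 = 10.3 V and 3.9−0.7 = 3.2 V, which is impossible.
Assume only D1 conducts: V_N = 11 − 0.7 = 10.3 V, so I_R = 10.3/4.7 = 2.19 mA.
Check D2: its anode-to-cathode voltage is 3.9 − 10.3 = -6.4 V < 0.7 V, so it is off. The assumption is consistent.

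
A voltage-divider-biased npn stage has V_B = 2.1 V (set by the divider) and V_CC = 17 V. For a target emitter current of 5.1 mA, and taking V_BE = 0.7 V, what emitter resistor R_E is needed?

V_E = V_B − V_BE = 2.1 − 0.7 = 1.4 V.
R_E = V_E / I_E = 1.4 / 5.1 = 0.275 kΩ.

R_E ≈ 0.27 kΩ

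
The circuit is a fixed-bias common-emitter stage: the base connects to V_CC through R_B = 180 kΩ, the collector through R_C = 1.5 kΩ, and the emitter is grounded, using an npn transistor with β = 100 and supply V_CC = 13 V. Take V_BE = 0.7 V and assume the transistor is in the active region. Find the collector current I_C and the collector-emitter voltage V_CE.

I_C ≈ 6.8 mA, V_CE ≈ 2.8 V

Base loop: V_CC = I_B·R_B + V_BE, so I_B = (13 − 0.7)/180 kΩ = 0.0683 mA.
In the active region I_C = β·I_B = 100 × 0.0683 = 6.83 mA.
Collector loop: V_CE = V_CC − I_C·R_C = 13 − 6.83×1.5 = 2.75 V.
Since V_CE = 2.75 V > V_CE(sat) ≈ 0.2 V, the transistor is in the active region as assumed.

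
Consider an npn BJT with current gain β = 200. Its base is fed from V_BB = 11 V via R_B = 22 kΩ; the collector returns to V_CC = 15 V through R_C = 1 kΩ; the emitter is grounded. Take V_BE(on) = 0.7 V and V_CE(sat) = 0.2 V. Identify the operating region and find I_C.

saturation; I_C ≈ 15 mA

Assume active: I_B = (11 − 0.7)/22 = 0.468 mA, giving I_C = β·I_B = 93.6 mA.
But then V_CE = 15 − 93.6×1 = -78.6 V < V_CE(sat) = 0.2 V — impossible in the active region.
So the transistor is saturated. With V_CE = 0.2 V, I_C = (V_CC − 0.2)/R_C = 14.8/1 = 14.8 mA.
Check: β·I_B = 93.6 mA > I_C = 14.8 mA, confirming saturation.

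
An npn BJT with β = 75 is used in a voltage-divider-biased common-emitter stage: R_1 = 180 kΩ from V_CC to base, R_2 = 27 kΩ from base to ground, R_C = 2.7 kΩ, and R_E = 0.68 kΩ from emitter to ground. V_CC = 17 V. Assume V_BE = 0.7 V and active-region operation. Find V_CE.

Thevenize the base divider: V_Th = V_CC·R_2/(R_1+R_2) = 17×27/207 = 2.22 V, R_Th = R_1‖R_2 = 23.5 kΩ.
Base-emitter loop: V_Th = I_B·R_Th + V_BE + (β+1)I_B·R_E, so I_B = (2.22 − 0.7) / (23.5 + 76×0.68) = 0.0202 mA.
I_C = β·I_B = 75×0.0202 = 1.51 mA, and I_E = (β+1)I_B = 1.53 mA.
V_CE = V_CC − I_C·R_C − I_E·R_E = 17 − 1.51×2.7 − 1.53×0.68 = 11.9 V.
V_CE = 11.9 V > 0.2 V confirms active-region operation.

V_CE ≈ 12 V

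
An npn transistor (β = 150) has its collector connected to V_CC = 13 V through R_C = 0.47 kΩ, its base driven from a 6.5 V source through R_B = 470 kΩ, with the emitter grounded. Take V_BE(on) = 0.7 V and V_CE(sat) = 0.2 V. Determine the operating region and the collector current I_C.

Assume active. Base-emitter loop: I_B = (V_BB − V_BE)/R_B = (6.5 − 0.7)/470 = 0.0123 mA.
I_C = β·I_B = 150×0.0123 = 1.85 mA.
V_CE = V_CC − I_C·R_C = 13 − 1.85×0.47 = 12.1 V > V_CE(sat), so the active-region assumption holds.

active; I_C ≈ 1.9 mA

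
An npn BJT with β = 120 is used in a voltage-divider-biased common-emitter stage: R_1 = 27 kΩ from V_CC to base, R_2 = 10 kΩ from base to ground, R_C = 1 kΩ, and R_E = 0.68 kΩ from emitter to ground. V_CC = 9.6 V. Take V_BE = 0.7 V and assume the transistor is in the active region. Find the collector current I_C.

I_C ≈ 2.5 mA

Thevenize the base divider: V_Th = V_CC·R_2/(R_1+R_2) = 9.6×10/37 = 2.59 V, R_Th = R_1‖R_2 = 7.3 kΩ.
Base-emitter loop: V_Th = I_B·R_Th + V_BE + (β+1)I_B·R_E, so I_B = (2.59 − 0.7) / (7.3 + 121×0.68) = 0.0212 mA.
I_C = β·I_B = 120×0.0212 = 2.54 mA, and I_E = (β+1)I_B = 2.56 mA.
V_CE = V_CC − I_C·R_C − I_E·R_E = 9.6 − 2.54×1 − 2.56×0.68 = 5.32 V.
V_CE = 5.32 V > 0.2 V confirms active-region operation.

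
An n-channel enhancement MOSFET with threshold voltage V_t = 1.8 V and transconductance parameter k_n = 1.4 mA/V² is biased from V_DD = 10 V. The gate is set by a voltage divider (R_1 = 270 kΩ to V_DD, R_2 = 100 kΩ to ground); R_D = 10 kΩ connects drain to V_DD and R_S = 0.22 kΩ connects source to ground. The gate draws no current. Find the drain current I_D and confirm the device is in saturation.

I_D ≈ 0.45 mA

V_G = V_DD·R_2/(R_1+R_2) = 10×100/370 = 2.7 V.
Assume saturation: I_D = (k_n/2)(V_GS − V_t)² with V_GS = V_G − I_D·R_S = 2.7 − 0.22·I_D.
Substituting gives 0.0339·I_D² − 1.28·I_D + 0.57 = 0, with roots I_D = 0.452 or 37.3 mA.
The root I_D = 37.3 mA gives V_GS = -5.5 V ≤ V_t, so take I_D = 0.452 mA.
Then V_GS = 2.6 V and V_DS = V_DD − I_D(R_D+R_S) = 10 − 0.452×10.2 = 5.38 V.
Saturation requires V_DS ≥ V_GS − V_t = 0.803 V; 5.38 ≥ 0.803 ✓.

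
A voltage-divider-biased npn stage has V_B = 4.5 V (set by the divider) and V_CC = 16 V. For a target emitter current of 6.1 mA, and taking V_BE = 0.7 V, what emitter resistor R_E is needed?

R_E ≈ 0.62 kΩ

V_E = V_B − V_BE = 4.5 − 0.7 = 3.8 V.
R_E = V_E / I_E = 3.8 / 6.1 = 0.623 kΩ.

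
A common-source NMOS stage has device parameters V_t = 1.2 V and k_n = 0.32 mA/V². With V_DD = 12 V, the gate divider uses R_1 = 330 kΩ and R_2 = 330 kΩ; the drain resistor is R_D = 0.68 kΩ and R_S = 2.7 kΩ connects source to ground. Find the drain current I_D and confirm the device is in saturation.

I_D ≈ 0.9 mA

V_G = V_DD·R_2/(R_1+R_2) = 12×330/660 = 6 V.
Assume saturation: I_D = (k_n/2)(V_GS − V_t)² with V_GS = V_G − I_D·R_S = 6 − 2.7·I_D.
Substituting gives 1.17·I_D² − 5.15·I_D + 3.69 = 0, with roots I_D = 0.9 or 3.51 mA.
The root I_D = 3.51 mA gives V_GS = -3.49 V ≤ V_t, so take I_D = 0.9 mA.
Then V_GS = 3.57 V and V_DS = V_DD − I_D(R_D+R_S) = 12 − 0.9×3.38 = 8.96 V.
Saturation requires V_DS ≥ V_GS − V_t = 2.37 V; 8.96 ≥ 2.37 ✓.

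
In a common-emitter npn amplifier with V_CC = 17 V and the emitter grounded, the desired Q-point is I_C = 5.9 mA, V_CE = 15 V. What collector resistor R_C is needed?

R_C ≈ 0.34 kΩ

Collector loop: V_CC = I_C·R_C + V_CE.
R_C = (V_CC − V_CE)/I_C = (17 − 15)/5.9 = 0.339 kΩ.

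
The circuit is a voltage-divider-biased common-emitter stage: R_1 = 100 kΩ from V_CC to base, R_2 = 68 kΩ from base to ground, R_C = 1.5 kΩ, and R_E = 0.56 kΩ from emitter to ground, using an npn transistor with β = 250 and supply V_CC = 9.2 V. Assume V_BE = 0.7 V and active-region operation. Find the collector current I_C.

Thevenize the base divider: V_Th = V_CC·R_2/(R_1+R_2) = 9.2×68/168 = 3.72 V, R_Th = R_1‖R_2 = 40.5 kΩ.
Base-emitter loop: V_Th = I_B·R_Th + V_BE + (β+1)I_B·R_E, so I_B = (3.72 − 0.7) / (40.5 + 251×0.56) = 0.0167 mA.
I_C = β·I_B = 250×0.0167 = 4.18 mA, and I_E = (β+1)I_B = 4.19 mA.
V_CE = V_CC − I_C·R_C − I_E·R_E = 9.2 − 4.18×1.5 − 4.19×0.56 = 0.589 V.
V_CE = 0.589 V > 0.2 V confirms active-region operation.

I_C ≈ 4.2 mA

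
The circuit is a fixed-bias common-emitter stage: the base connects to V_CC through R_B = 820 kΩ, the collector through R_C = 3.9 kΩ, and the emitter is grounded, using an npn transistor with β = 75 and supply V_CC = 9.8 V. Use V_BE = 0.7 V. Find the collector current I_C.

Base loop: V_CC = I_B·R_B + V_BE, so I_B = (9.8 − 0.7)/820 kΩ = 0.0111 mA.
In the active region I_C = β·I_B = 75 × 0.0111 = 0.832 mA.
Collector loop: V_CE = V_CC − I_C·R_C = 9.8 − 0.832×3.9 = 6.55 V.
Since V_CE = 6.55 V > V_CE(sat) ≈ 0.2 V, the transistor is in the active region as assumed.

I_C ≈ 0.83 mA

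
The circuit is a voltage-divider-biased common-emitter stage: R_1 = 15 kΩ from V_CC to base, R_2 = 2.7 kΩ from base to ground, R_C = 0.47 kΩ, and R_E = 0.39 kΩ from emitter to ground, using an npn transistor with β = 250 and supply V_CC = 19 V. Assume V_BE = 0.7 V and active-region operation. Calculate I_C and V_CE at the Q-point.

I_C ≈ 5.5 mA, V_CE ≈ 14 V

Thevenize the base divider: V_Th = V_CC·R_2/(R_1+R_2) = 19×2.7/17.7 = 2.9 V, R_Th = R_1‖R_2 = 2.29 kΩ.
Base-emitter loop: V_Th = I_B·R_Th + V_BE + (β+1)I_B·R_E, so I_B = (2.9 − 0.7) / (2.29 + 251×0.39) = 0.0219 mA.
I_C = β·I_B = 250×0.0219 = 5.49 mA, and I_E = (β+1)I_B = 5.51 mA.
V_CE = V_CC − I_C·R_C − I_E·R_E = 19 − 5.49×0.47 − 5.51×0.39 = 14.3 V.
V_CE = 14.3 V > 0.2 V confirms active-region operation.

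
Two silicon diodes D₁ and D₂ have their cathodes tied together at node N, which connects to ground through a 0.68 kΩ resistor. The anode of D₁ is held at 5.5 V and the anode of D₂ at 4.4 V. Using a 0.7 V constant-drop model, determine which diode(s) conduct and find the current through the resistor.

Only D₁ conducts; I_R ≈ 7.1 mA

Assume both conduct. Then node N would need to be at both 5.5−0.7 = 4.8 V and 4.4−0.7 = 3.7 V, which is impossible.
Assume only D₁ conducts: V_N = 5.5 − 0.7 = 4.8 V, so I_R = 4.8/0.68 = 7.06 mA.
Check D₂: its anode-to-cathode voltage is 4.4 − 4.8 = -0.4 V < 0.7 V, so it is off. The assumption is consistent.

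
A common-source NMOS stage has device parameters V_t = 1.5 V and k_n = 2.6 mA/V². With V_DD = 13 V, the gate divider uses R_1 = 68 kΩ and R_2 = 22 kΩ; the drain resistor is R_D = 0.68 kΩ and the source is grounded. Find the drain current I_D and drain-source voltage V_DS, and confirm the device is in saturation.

V_G = V_DD·R_2/(R_1+R_2) = 13×22/90 = 3.18 V. With the source grounded, V_GS = V_G = 3.18 V.
Assume saturation: I_D = (k_n/2)(V_GS − V_t)² = (2.6/2)×(3.18 − 1.5)² = 1.3×1.68² = 3.66 mA.
V_DS = V_DD − I_D·R_D = 13 − 3.66×0.68 = 10.5 V.
Saturation requires V_DS ≥ V_GS − V_t = 1.68 V; 10.5 ≥ 1.68 ✓.

I_D ≈ 3.7 mA, V_DS ≈ 11 V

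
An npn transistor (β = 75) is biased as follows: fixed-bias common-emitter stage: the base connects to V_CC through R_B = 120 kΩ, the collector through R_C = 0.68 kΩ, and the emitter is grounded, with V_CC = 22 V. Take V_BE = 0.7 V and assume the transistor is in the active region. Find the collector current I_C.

Base loop: V_CC = I_B·R_B + V_BE, so I_B = (22 − 0.7)/120 kΩ = 0.178 mA.
In the active region I_C = β·I_B = 75 × 0.178 = 13.3 mA.
Collector loop: V_CE = V_CC − I_C·R_C = 22 − 13.3×0.68 = 12.9 V.
Since V_CE = 12.9 V > V_CE(sat) ≈ 0.2 V, the transistor is in the active region as assumed.

I_C ≈ 13 mA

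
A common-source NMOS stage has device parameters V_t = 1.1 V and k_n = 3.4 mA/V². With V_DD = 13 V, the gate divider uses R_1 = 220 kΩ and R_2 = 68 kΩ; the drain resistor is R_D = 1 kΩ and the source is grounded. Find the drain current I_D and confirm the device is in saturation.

V_G = V_DD·R_2/(R_1+R_2) = 13×68/288 = 3.07 V. With the source grounded, V_GS = V_G = 3.07 V.
Assume saturation: I_D = (k_n/2)(V_GS − V_t)² = (3.4/2)×(3.07 − 1.1)² = 1.7×1.97² = 6.59 mA.
V_DS = V_DD − I_D·R_D = 13 − 6.59×1 = 6.41 V.
Saturation requires V_DS ≥ V_GS − V_t = 1.97 V; 6.41 ≥ 1.97 ✓.

I_D ≈ 6.6 mA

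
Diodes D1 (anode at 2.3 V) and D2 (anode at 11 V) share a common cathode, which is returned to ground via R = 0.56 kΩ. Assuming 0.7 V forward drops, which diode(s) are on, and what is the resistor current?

Assume both conduct. Then node N would need to be at both 2.3−0.7 = 1.6 V and 11−0.7 = 10.3 V, which is impossible.
Assume only D2 conducts: V_N = 11 − 0.7 = 10.3 V, so I_R = 10.3/0.56 = 18.4 mA.
Check D1: its anode-to-cathode voltage is 2.3 − 10.3 = -8 V < 0.7 V, so it is off. The assumption is consistent.

Only D2 conducts; I_R ≈ 18 mA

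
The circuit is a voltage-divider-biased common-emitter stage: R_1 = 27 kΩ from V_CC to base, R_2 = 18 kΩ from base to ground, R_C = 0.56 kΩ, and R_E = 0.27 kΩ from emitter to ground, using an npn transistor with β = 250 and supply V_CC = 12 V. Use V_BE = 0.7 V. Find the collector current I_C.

Thevenize the base divider: V_Th = V_CC·R_2/(R_1+R_2) = 12×18/45 = 4.8 V, R_Th = R_1‖R_2 = 10.8 kΩ.
Base-emitter loop: V_Th = I_B·R_Th + V_BE + (β+1)I_B·R_E, so I_B = (4.8 − 0.7) / (10.8 + 251×0.27) = 0.0522 mA.
I_C = β·I_B = 250×0.0522 = 13 mA, and I_E = (β+1)I_B = 13.1 mA.
V_CE = V_CC − I_C·R_C − I_E·R_E = 12 − 13×0.56 − 13.1×0.27 = 1.16 V.
V_CE = 1.16 V > 0.2 V confirms active-region operation.

I_C ≈ 13 mA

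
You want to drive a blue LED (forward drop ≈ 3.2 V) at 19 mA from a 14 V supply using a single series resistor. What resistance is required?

R ≈ 0.57 kΩ

The resistor drops V_S − V_D = 14 − 3.2 = 10.8 V at 19 mA.
R = 10.8 V / 19 mA = 0.568 kΩ.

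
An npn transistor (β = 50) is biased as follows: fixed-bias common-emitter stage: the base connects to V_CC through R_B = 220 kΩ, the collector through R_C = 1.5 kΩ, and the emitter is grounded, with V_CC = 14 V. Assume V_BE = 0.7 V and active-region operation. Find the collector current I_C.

I_C ≈ 3 mA

Base loop: V_CC = I_B·R_B + V_BE, so I_B = (14 − 0.7)/220 kΩ = 0.0605 mA.
In the active region I_C = β·I_B = 50 × 0.0605 = 3.02 mA.
Collector loop: V_CE = V_CC − I_C·R_C = 14 − 3.02×1.5 = 9.47 V.
Since V_CE = 9.47 V > V_CE(sat) ≈ 0.2 V, the transistor is in the active region as assumed.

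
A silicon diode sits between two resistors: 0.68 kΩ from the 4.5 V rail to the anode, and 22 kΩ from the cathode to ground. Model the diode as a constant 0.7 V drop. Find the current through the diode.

I ≈ 0.17 mA

The two resistors are in series with the diode, so KVL gives 4.5 = I·0.68 + 0.7 + I·22.
I = (4.5 − 0.7) / (0.68 + 22) kΩ = 3.8 / 22.7 = 0.168 mA.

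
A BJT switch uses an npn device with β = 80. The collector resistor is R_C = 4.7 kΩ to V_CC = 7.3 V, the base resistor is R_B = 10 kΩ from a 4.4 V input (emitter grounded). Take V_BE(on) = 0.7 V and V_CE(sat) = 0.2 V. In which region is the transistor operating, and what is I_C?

saturation; I_C ≈ 1.5 mA

Assume active: I_B = (4.4 − 0.7)/10 = 0.37 mA, giving I_C = β·I_B = 29.6 mA.
But then V_CE = 7.3 − 29.6×4.7 = -132 V < V_CE(sat) = 0.2 V — impossible in the active region.
So the transistor is saturated. With V_CE = 0.2 V, I_C = (V_CC − 0.2)/R_C = 7.1/4.7 = 1.51 mA.
Check: β·I_B = 29.6 mA > I_C = 1.51 mA, confirming saturation.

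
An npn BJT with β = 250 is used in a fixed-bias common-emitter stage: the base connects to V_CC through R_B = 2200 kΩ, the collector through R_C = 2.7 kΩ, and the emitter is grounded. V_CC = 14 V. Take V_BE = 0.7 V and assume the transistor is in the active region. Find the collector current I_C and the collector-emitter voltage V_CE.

I_C ≈ 1.5 mA, V_CE ≈ 9.9 V

Base loop: V_CC = I_B·R_B + V_BE, so I_B = (14 − 0.7)/2200 kΩ = 0.00605 mA.
In the active region I_C = β·I_B = 250 × 0.00605 = 1.51 mA.
Collector loop: V_CE = V_CC − I_C·R_C = 14 − 1.51×2.7 = 9.92 V.
Since V_CE = 9.92 V > V_CE(sat) ≈ 0.2 V, the transistor is in the active region as assumed.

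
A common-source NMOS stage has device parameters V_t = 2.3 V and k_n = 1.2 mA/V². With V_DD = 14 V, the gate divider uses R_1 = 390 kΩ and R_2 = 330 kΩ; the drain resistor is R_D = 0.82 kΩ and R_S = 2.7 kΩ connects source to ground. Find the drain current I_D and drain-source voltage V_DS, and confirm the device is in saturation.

V_G = V_DD·R_2/(R_1+R_2) = 14×330/720 = 6.42 V.
Assume saturation: I_D = (k_n/2)(V_GS − V_t)² with V_GS = V_G − I_D·R_S = 6.42 − 2.7·I_D.
Substituting gives 4.37·I_D² − 14.3·I_D + 10.2 = 0, with roots I_D = 1.04 or 2.24 mA.
The root I_D = 2.24 mA gives V_GS = 0.368 V ≤ V_t, so take I_D = 1.04 mA.
Then V_GS = 3.62 V and V_DS = V_DD − I_D(R_D+R_S) = 14 − 1.04×3.52 = 10.3 V.
Saturation requires V_DS ≥ V_GS − V_t = 1.32 V; 10.3 ≥ 1.32 ✓.

I_D ≈ 1 mA, V_DS ≈ 10 V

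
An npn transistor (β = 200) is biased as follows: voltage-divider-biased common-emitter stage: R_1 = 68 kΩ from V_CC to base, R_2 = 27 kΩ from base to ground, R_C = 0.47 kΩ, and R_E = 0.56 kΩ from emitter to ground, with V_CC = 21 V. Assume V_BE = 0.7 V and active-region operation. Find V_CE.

V_CE ≈ 13 V

Thevenize the base divider: V_Th = V_CC·R_2/(R_1+R_2) = 21×27/95 = 5.97 V, R_Th = R_1‖R_2 = 19.3 kΩ.
Base-emitter loop: V_Th = I_B·R_Th + V_BE + (β+1)I_B·R_E, so I_B = (5.97 − 0.7) / (19.3 + 201×0.56) = 0.0399 mA.
I_C = β·I_B = 200×0.0399 = 7.99 mA, and I_E = (β+1)I_B = 8.03 mA.
V_CE = V_CC − I_C·R_C − I_E·R_E = 21 − 7.99×0.47 − 8.03×0.56 = 12.7 V.
V_CE = 12.7 V > 0.2 V confirms active-region operation.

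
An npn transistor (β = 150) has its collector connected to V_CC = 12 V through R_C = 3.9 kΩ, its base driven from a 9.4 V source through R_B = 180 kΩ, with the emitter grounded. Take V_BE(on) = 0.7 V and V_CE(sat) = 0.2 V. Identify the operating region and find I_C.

Assume active: I_B = (9.4 − 0.7)/180 = 0.0483 mA, giving I_C = β·I_B = 7.25 mA.
But then V_CE = 12 − 7.25×3.9 = -16.3 V < V_CE(sat) = 0.2 V — impossible in the active region.
So the transistor is saturated. With V_CE = 0.2 V, I_C = (V_CC − 0.2)/R_C = 11.8/3.9 = 3.03 mA.
Check: β·I_B = 7.25 mA > I_C = 3.03 mA, confirming saturation.

saturation; I_C ≈ 3 mA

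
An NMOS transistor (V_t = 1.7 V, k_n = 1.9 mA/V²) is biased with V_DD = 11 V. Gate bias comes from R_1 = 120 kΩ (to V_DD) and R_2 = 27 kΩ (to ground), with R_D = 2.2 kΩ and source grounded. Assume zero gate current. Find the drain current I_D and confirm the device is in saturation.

V_G = V_DD·R_2/(R_1+R_2) = 11×27/147 = 2.02 V. With the source grounded, V_GS = V_G = 2.02 V.
Assume saturation: I_D = (k_n/2)(V_GS − V_t)² = (1.9/2)×(2.02 − 1.7)² = 0.95×0.32² = 0.0975 mA.
V_DS = V_DD − I_D·R_D = 11 − 0.0975×2.2 = 10.8 V.
Saturation requires V_DS ≥ V_GS − V_t = 0.32 V; 10.8 ≥ 0.32 ✓.

I_D ≈ 0.098 mA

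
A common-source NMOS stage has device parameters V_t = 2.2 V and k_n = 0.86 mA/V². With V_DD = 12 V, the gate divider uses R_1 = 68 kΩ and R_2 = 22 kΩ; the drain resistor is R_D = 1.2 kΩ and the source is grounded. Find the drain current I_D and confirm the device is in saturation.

I_D ≈ 0.23 mA

V_G = V_DD·R_2/(R_1+R_2) = 12×22/90 = 2.93 V. With the source grounded, V_GS = V_G = 2.93 V.
Assume saturation: I_D = (k_n/2)(V_GS − V_t)² = (0.86/2)×(2.93 − 2.2)² = 0.43×0.733² = 0.231 mA.
V_DS = V_DD − I_D·R_D = 12 − 0.231×1.2 = 11.7 V.
Saturation requires V_DS ≥ V_GS − V_t = 0.733 V; 11.7 ≥ 0.733 ✓.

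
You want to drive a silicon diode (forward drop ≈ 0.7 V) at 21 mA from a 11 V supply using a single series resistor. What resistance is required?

R ≈ 0.49 kΩ

The resistor drops V_S − V_D = 11 − 0.7 = 10.3 V at 21 mA.
R = 10.3 V / 21 mA = 0.49 kΩ.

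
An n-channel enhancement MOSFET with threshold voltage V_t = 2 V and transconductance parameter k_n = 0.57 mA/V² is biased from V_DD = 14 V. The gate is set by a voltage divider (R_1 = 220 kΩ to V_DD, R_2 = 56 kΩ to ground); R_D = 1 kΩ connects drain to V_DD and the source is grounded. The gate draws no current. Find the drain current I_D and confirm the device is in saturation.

V_G = V_DD·R_2/(R_1+R_2) = 14×56/276 = 2.84 V. With the source grounded, V_GS = V_G = 2.84 V.
Assume saturation: I_D = (k_n/2)(V_GS − V_t)² = (0.57/2)×(2.84 − 2)² = 0.285×0.841² = 0.201 mA.
V_DS = V_DD − I_D·R_D = 14 − 0.201×1 = 13.8 V.
Saturation requires V_DS ≥ V_GS − V_t = 0.841 V; 13.8 ≥ 0.841 ✓.

I_D ≈ 0.2 mA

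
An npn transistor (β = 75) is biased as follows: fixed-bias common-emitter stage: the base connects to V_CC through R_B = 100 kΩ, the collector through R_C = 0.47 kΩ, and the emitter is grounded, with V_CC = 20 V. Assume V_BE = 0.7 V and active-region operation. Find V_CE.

Base loop: V_CC = I_B·R_B + V_BE, so I_B = (20 − 0.7)/100 kΩ = 0.193 mA.
In the active region I_C = β·I_B = 75 × 0.193 = 14.5 mA.
Collector loop: V_CE = V_CC − I_C·R_C = 20 − 14.5×0.47 = 13.2 V.
Since V_CE = 13.2 V > V_CE(sat) ≈ 0.2 V, the transistor is in the active region as assumed.

V_CE ≈ 13 V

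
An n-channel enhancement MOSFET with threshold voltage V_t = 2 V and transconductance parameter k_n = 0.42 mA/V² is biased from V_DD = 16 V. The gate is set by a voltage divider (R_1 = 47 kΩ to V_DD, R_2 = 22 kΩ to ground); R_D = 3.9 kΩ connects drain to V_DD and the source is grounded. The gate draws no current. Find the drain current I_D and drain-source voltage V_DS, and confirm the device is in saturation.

V_G = V_DD·R_2/(R_1+R_2) = 16×22/69 = 5.1 V. With the source grounded, V_GS = V_G = 5.1 V.
Assume saturation: I_D = (k_n/2)(V_GS − V_t)² = (0.42/2)×(5.1 − 2)² = 0.21×3.1² = 2.02 mA.
V_DS = V_DD − I_D·R_D = 16 − 2.02×3.9 = 8.12 V.
Saturation requires V_DS ≥ V_GS − V_t = 3.1 V; 8.12 ≥ 3.1 ✓.

I_D ≈ 2 mA, V_DS ≈ 8.1 V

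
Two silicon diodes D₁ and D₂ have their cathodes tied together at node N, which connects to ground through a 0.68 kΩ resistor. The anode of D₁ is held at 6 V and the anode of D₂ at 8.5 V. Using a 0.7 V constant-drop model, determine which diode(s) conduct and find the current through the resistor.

Only D₂ conducts; I_R ≈ 11 mA

Assume both conduct. Then node N would need to be at both 6−0.7 = 5.3 V and 8.5−0.7 = 7.8 V, which is impossible.
Assume only D₂ conducts: V_N = 8.5 − 0.7 = 7.8 V, so I_R = 7.8/0.68 = 11.5 mA.
Check D₁: its anode-to-cathode voltage is 6 − 7.8 = -1.8 V < 0.7 V, so it is off. The assumption is consistent.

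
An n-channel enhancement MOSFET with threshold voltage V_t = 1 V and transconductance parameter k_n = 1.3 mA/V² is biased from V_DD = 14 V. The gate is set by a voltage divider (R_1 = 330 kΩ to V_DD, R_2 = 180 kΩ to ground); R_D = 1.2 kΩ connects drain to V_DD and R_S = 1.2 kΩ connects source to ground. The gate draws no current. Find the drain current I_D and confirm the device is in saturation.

I_D ≈ 1.9 mA

V_G = V_DD·R_2/(R_1+R_2) = 14×180/510 = 4.94 V.
Assume saturation: I_D = (k_n/2)(V_GS − V_t)² with V_GS = V_G − I_D·R_S = 4.94 − 1.2·I_D.
Substituting gives 0.936·I_D² − 7.15·I_D + 10.1 = 0, with roots I_D = 1.87 or 5.77 mA.
The root I_D = 5.77 mA gives V_GS = -1.98 V ≤ V_t, so take I_D = 1.87 mA.
Then V_GS = 2.7 V and V_DS = V_DD − I_D(R_D+R_S) = 14 − 1.87×2.4 = 9.51 V.
Saturation requires V_DS ≥ V_GS − V_t = 1.7 V; 9.51 ≥ 1.7 ✓.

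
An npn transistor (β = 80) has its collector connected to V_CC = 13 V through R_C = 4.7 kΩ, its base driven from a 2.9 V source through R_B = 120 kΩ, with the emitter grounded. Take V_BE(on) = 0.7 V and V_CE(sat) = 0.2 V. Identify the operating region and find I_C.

active; I_C ≈ 1.5 mA

Assume active. Base-emitter loop: I_B = (V_BB − V_BE)/R_B = (2.9 − 0.7)/120 = 0.0183 mA.
I_C = β·I_B = 80×0.0183 = 1.47 mA.
V_CE = V_CC − I_C·R_C = 13 − 1.47×4.7 = 6.11 V > V_CE(sat), so the active-region assumption holds.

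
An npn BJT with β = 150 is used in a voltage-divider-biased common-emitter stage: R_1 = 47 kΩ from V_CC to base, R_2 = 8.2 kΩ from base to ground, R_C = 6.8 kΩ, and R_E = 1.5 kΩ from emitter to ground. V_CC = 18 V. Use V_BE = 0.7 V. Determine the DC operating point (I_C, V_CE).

I_C ≈ 1.3 mA, V_CE ≈ 7.5 V

Thevenize the base divider: V_Th = V_CC·R_2/(R_1+R_2) = 18×8.2/55.2 = 2.67 V, R_Th = R_1‖R_2 = 6.98 kΩ.
Base-emitter loop: V_Th = I_B·R_Th + V_BE + (β+1)I_B·R_E, so I_B = (2.67 − 0.7) / (6.98 + 151×1.5) = 0.00845 mA.
I_C = β·I_B = 150×0.00845 = 1.27 mA, and I_E = (β+1)I_B = 1.28 mA.
V_CE = V_CC − I_C·R_C − I_E·R_E = 18 − 1.27×6.8 − 1.28×1.5 = 7.46 V.
V_CE = 7.46 V > 0.2 V confirms active-region operation.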